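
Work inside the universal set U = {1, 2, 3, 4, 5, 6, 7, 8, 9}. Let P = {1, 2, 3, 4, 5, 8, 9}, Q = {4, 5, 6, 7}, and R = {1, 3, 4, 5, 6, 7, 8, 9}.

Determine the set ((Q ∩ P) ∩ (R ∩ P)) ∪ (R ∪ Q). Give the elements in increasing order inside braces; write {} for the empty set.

{1, 3, 4, 5, 6, 7, 8, 9}

Q ∩ P = {4, 5}
R ∩ P = {1, 3, 4, 5, 8, 9}
(Q ∩ P) ∩ (R ∩ P) = {4, 5}
R ∪ Q = {1, 3, 4, 5, 6, 7, 8, 9}
((Q ∩ P) ∩ (R ∩ P)) ∪ (R ∪ Q) = {1, 3, 4, 5, 6, 7, 8, 9}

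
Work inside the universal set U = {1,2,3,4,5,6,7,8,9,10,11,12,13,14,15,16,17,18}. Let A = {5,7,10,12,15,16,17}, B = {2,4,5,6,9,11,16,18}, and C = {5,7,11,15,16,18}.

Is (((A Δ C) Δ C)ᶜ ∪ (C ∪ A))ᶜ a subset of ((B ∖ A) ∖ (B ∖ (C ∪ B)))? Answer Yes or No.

A Δ C = {10,11,12,17,18}
(A Δ C) Δ C = {5,7,10,12,15,16,17}
((A Δ C) Δ C)ᶜ = {1,2,3,4,6,8,9,11,13,14,18}
C ∪ A = {5,7,10,11,12,15,16,17,18}
((A Δ C) Δ C)ᶜ ∪ (C ∪ A) = {1,2,3,4,5,6,7,8,9,10,11,12,13,14,15,16,17,18}
(((A Δ C) Δ C)ᶜ ∪ (C ∪ A))ᶜ = {}
B ∖ A = {2,4,6,9,11,18}
C ∪ B = {2,4,5,6,7,9,11,15,16,18}
B ∖ (C ∪ B) = {}
(B ∖ A) ∖ (B ∖ (C ∪ B)) = {2,4,6,9,11,18}
Every element of {} is in {2,4,6,9,11,18}, so (((A Δ C) Δ C)ᶜ ∪ (C ∪ A))ᶜ ⊆ (B ∖ A) ∖ (B ∖ (C ∪ B)).

Yes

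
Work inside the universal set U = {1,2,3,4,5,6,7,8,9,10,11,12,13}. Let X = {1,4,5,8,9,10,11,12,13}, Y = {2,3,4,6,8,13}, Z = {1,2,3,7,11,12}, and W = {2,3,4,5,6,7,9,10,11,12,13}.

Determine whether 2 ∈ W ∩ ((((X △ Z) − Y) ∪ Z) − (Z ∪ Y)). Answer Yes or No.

No

2 ∉ X and 2 ∈ Z, so 2 ∈ X △ Z
2 ∈ (X △ Z) and 2 ∈ Y, so 2 ∉ (X △ Z) − Y
2 ∉ ((X △ Z) − Y) and 2 ∈ Z, so 2 ∈ ((X △ Z) − Y) ∪ Z
2 ∈ Z and 2 ∈ Y, so 2 ∈ Z ∪ Y
2 ∈ (((X △ Z) − Y) ∪ Z) and 2 ∈ (Z ∪ Y), so 2 ∉ (((X △ Z) − Y) ∪ Z) − (Z ∪ Y)
2 ∈ W and 2 ∉ ((((X △ Z) − Y) ∪ Z) − (Z ∪ Y)), so 2 ∉ W ∩ ((((X △ Z) − Y) ∪ Z) − (Z ∪ Y))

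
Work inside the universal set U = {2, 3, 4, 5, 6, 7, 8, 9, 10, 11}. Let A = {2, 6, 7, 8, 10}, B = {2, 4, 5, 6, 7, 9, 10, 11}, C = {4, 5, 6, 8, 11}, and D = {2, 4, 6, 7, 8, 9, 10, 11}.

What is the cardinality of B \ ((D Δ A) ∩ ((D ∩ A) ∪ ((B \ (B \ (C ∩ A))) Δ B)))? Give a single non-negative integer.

5

D Δ A = {4, 9, 11}
D ∩ A = {2, 6, 7, 8, 10}
C ∩ A = {6, 8}
B \ (C ∩ A) = {2, 4, 5, 7, 9, 10, 11}
B \ (B \ (C ∩ A)) = {6}
(B \ (B \ (C ∩ A))) Δ B = {2, 4, 5, 7, 9, 10, 11}
(D ∩ A) ∪ ((B \ (B \ (C ∩ A))) Δ B) = {2, 4, 5, 6, 7, 8, 9, 10, 11}
(D Δ A) ∩ ((D ∩ A) ∪ ((B \ (B \ (C ∩ A))) Δ B)) = {4, 9, 11}
B \ ((D Δ A) ∩ ((D ∩ A) ∪ ((B \ (B \ (C ∩ A))) Δ B))) = {2, 5, 6, 7, 10}
|B \ ((D Δ A) ∩ ((D ∩ A) ∪ ((B \ (B \ (C ∩ A))) Δ B)))| = 5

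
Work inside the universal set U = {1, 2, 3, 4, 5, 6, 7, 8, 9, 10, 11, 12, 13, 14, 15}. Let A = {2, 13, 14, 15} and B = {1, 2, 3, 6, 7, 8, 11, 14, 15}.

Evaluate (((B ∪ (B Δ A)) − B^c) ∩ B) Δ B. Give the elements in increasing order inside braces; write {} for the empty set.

{}

B Δ A = {1, 3, 6, 7, 8, 11, 13}
B ∪ (B Δ A) = {1, 2, 3, 6, 7, 8, 11, 13, 14, 15}
B^c = {4, 5, 9, 10, 12, 13}
(B ∪ (B Δ A)) − B^c = {1, 2, 3, 6, 7, 8, 11, 14, 15}
((B ∪ (B Δ A)) − B^c) ∩ B = {1, 2, 3, 6, 7, 8, 11, 14, 15}
(((B ∪ (B Δ A)) − B^c) ∩ B) Δ B = {}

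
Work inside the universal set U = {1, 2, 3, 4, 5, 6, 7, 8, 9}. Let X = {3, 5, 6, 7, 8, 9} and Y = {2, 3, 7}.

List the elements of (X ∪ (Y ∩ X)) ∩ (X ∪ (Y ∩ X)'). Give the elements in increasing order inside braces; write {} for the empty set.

Y ∩ X = {3, 7}
X ∪ (Y ∩ X) = {3, 5, 6, 7, 8, 9}
(Y ∩ X)' = {1, 2, 4, 5, 6, 8, 9}
X ∪ (Y ∩ X)' = {1, 2, 3, 4, 5, 6, 7, 8, 9}
(X ∪ (Y ∩ X)) ∩ (X ∪ (Y ∩ X)') = {3, 5, 6, 7, 8, 9}

{3, 5, 6, 7, 8, 9}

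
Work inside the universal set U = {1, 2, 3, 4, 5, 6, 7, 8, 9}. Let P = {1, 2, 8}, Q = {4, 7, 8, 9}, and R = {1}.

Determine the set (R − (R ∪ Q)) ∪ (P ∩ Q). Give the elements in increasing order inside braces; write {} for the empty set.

{8}

R ∪ Q = {1, 4, 7, 8, 9}
R − (R ∪ Q) = {}
P ∩ Q = {8}
(R − (R ∪ Q)) ∪ (P ∩ Q) = {8}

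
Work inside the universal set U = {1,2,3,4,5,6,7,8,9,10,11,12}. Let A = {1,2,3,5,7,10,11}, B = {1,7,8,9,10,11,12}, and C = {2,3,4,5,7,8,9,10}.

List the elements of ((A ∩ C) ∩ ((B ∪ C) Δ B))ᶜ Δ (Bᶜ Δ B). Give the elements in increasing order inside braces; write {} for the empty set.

A ∩ C = {2,3,5,7,10}
B ∪ C = {1,2,3,4,5,7,8,9,10,11,12}
(B ∪ C) Δ B = {2,3,4,5}
(A ∩ C) ∩ ((B ∪ C) Δ B) = {2,3,5}
((A ∩ C) ∩ ((B ∪ C) Δ B))ᶜ = {1,4,6,7,8,9,10,11,12}
Bᶜ = {2,3,4,5,6}
Bᶜ Δ B = {1,2,3,4,5,6,7,8,9,10,11,12}
((A ∩ C) ∩ ((B ∪ C) Δ B))ᶜ Δ (Bᶜ Δ B) = {2,3,5}

{2,3,5}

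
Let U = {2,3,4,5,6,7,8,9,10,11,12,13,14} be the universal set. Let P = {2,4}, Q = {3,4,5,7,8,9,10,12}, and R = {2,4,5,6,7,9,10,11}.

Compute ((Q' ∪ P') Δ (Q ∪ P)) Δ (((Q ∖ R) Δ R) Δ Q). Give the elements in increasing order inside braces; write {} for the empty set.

{2,4,13,14}

Q' = {2,6,11,13,14}
P' = {3,5,6,7,8,9,10,11,12,13,14}
Q' ∪ P' = {2,3,5,6,7,8,9,10,11,12,13,14}
Q ∪ P = {2,3,4,5,7,8,9,10,12}
(Q' ∪ P') Δ (Q ∪ P) = {4,6,11,13,14}
Q ∖ R = {3,8,12}
(Q ∖ R) Δ R = {2,3,4,5,6,7,8,9,10,11,12}
((Q ∖ R) Δ R) Δ Q = {2,6,11}
((Q' ∪ P') Δ (Q ∪ P)) Δ (((Q ∖ R) Δ R) Δ Q) = {2,4,13,14}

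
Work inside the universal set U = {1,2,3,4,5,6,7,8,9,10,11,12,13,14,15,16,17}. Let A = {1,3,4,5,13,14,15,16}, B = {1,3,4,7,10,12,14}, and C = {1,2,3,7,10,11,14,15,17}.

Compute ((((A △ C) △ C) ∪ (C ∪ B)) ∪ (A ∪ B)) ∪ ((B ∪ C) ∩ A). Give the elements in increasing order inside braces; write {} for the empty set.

{1,2,3,4,5,7,10,11,12,13,14,15,16,17}

A △ C = {2,4,5,7,10,11,13,16,17}
(A △ C) △ C = {1,3,4,5,13,14,15,16}
C ∪ B = {1,2,3,4,7,10,11,12,14,15,17}
((A △ C) △ C) ∪ (C ∪ B) = {1,2,3,4,5,7,10,11,12,13,14,15,16,17}
A ∪ B = {1,3,4,5,7,10,12,13,14,15,16}
(((A △ C) △ C) ∪ (C ∪ B)) ∪ (A ∪ B) = {1,2,3,4,5,7,10,11,12,13,14,15,16,17}
B ∪ C = {1,2,3,4,7,10,11,12,14,15,17}
(B ∪ C) ∩ A = {1,3,4,14,15}
((((A △ C) △ C) ∪ (C ∪ B)) ∪ (A ∪ B)) ∪ ((B ∪ C) ∩ A) = {1,2,3,4,5,7,10,11,12,13,14,15,16,17}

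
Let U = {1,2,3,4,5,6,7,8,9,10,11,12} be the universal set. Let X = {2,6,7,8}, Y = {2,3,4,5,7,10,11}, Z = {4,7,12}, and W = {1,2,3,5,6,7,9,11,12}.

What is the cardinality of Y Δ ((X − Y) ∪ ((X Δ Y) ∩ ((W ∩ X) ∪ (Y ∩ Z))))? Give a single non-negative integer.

X − Y = {6,8}
X Δ Y = {3,4,5,6,8,10,11}
W ∩ X = {2,6,7}
Y ∩ Z = {4,7}
(W ∩ X) ∪ (Y ∩ Z) = {2,4,6,7}
(X Δ Y) ∩ ((W ∩ X) ∪ (Y ∩ Z)) = {4,6}
(X − Y) ∪ ((X Δ Y) ∩ ((W ∩ X) ∪ (Y ∩ Z))) = {4,6,8}
Y Δ ((X − Y) ∪ ((X Δ Y) ∩ ((W ∩ X) ∪ (Y ∩ Z)))) = {2,3,5,6,7,8,10,11}
|Y Δ ((X − Y) ∪ ((X Δ Y) ∩ ((W ∩ X) ∪ (Y ∩ Z))))| = 8

8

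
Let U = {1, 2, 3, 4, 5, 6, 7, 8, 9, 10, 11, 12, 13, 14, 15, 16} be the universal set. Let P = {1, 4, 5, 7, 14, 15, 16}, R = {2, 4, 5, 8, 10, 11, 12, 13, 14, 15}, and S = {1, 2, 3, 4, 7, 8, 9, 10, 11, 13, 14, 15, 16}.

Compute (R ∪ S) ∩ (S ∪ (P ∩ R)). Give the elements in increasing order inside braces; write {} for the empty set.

R ∪ S = {1, 2, 3, 4, 5, 7, 8, 9, 10, 11, 12, 13, 14, 15, 16}
P ∩ R = {4, 5, 14, 15}
S ∪ (P ∩ R) = {1, 2, 3, 4, 5, 7, 8, 9, 10, 11, 13, 14, 15, 16}
(R ∪ S) ∩ (S ∪ (P ∩ R)) = {1, 2, 3, 4, 5, 7, 8, 9, 10, 11, 13, 14, 15, 16}

{1, 2, 3, 4, 5, 7, 8, 9, 10, 11, 13, 14, 15, 16}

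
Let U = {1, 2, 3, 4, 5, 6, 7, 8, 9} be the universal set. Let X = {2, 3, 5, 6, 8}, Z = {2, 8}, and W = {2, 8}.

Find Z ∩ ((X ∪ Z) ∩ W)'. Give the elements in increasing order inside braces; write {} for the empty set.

X ∪ Z = {2, 3, 5, 6, 8}
(X ∪ Z) ∩ W = {2, 8}
((X ∪ Z) ∩ W)' = {1, 3, 4, 5, 6, 7, 9}
Z ∩ ((X ∪ Z) ∩ W)' = {}

{}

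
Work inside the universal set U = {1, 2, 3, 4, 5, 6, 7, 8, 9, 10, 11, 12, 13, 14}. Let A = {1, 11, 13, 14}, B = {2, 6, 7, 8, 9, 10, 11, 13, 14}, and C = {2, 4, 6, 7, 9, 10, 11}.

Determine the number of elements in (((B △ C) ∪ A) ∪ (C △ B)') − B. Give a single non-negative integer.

B △ C = {4, 8, 13, 14}
(B △ C) ∪ A = {1, 4, 8, 11, 13, 14}
C △ B = {4, 8, 13, 14}
(C △ B)' = {1, 2, 3, 5, 6, 7, 9, 10, 11, 12}
((B △ C) ∪ A) ∪ (C △ B)' = {1, 2, 3, 4, 5, 6, 7, 8, 9, 10, 11, 12, 13, 14}
(((B △ C) ∪ A) ∪ (C △ B)') − B = {1, 3, 4, 5, 12}
|(((B △ C) ∪ A) ∪ (C △ B)') − B| = 5

5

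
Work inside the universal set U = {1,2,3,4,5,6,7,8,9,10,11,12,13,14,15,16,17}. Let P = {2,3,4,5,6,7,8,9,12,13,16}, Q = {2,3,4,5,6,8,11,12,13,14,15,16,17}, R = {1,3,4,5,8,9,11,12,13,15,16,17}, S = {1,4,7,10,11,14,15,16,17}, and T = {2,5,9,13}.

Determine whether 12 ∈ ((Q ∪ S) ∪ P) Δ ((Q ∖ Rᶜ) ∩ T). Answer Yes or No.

12 ∈ Q and 12 ∉ S, so 12 ∈ Q ∪ S
12 ∈ (Q ∪ S) and 12 ∈ P, so 12 ∈ (Q ∪ S) ∪ P
12 ∈ R, so 12 ∉ Rᶜ
12 ∈ Q and 12 ∉ Rᶜ, so 12 ∈ Q ∖ Rᶜ
12 ∈ (Q ∖ Rᶜ) and 12 ∉ T, so 12 ∉ (Q ∖ Rᶜ) ∩ T
12 ∈ ((Q ∪ S) ∪ P) and 12 ∉ ((Q ∖ Rᶜ) ∩ T), so 12 ∈ ((Q ∪ S) ∪ P) Δ ((Q ∖ Rᶜ) ∩ T)

Yes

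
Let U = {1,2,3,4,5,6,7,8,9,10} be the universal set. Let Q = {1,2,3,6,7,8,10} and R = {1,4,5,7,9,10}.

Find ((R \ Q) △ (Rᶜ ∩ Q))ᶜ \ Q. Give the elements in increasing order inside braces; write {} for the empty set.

R \ Q = {4,5,9}
Rᶜ = {2,3,6,8}
Rᶜ ∩ Q = {2,3,6,8}
(R \ Q) △ (Rᶜ ∩ Q) = {2,3,4,5,6,8,9}
((R \ Q) △ (Rᶜ ∩ Q))ᶜ = {1,7,10}
((R \ Q) △ (Rᶜ ∩ Q))ᶜ \ Q = {}

{}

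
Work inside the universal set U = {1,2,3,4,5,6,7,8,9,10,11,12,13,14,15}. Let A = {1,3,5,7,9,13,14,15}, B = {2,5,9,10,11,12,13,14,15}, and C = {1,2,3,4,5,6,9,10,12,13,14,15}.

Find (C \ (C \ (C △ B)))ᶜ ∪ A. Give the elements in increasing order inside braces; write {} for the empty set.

C △ B = {1,3,4,6,11}
C \ (C △ B) = {2,5,9,10,12,13,14,15}
C \ (C \ (C △ B)) = {1,3,4,6}
(C \ (C \ (C △ B)))ᶜ = {2,5,7,8,9,10,11,12,13,14,15}
(C \ (C \ (C △ B)))ᶜ ∪ A = {1,2,3,5,7,8,9,10,11,12,13,14,15}

{1,2,3,5,7,8,9,10,11,12,13,14,15}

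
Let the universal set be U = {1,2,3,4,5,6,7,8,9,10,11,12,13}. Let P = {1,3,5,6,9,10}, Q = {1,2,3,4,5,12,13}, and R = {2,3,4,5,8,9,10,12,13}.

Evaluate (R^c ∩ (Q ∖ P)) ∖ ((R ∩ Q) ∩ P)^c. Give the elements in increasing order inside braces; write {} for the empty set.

R^c = {1,6,7,11}
Q ∖ P = {2,4,12,13}
R^c ∩ (Q ∖ P) = {}
R ∩ Q = {2,3,4,5,12,13}
(R ∩ Q) ∩ P = {3,5}
((R ∩ Q) ∩ P)^c = {1,2,4,6,7,8,9,10,11,12,13}
(R^c ∩ (Q ∖ P)) ∖ ((R ∩ Q) ∩ P)^c = {}

{}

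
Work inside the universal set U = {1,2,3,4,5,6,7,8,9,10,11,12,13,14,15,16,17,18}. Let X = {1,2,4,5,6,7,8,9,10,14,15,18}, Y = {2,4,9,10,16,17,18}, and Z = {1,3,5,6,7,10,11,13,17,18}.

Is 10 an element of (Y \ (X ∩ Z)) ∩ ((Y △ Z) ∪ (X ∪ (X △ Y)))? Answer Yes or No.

No

10 ∈ X and 10 ∈ Z, so 10 ∈ X ∩ Z
10 ∈ Y and 10 ∈ (X ∩ Z), so 10 ∉ Y \ (X ∩ Z)
10 ∈ Y and 10 ∈ Z, so 10 ∉ Y △ Z
10 ∈ X and 10 ∈ Y, so 10 ∉ X △ Y
10 ∈ X and 10 ∉ (X △ Y), so 10 ∈ X ∪ (X △ Y)
10 ∉ (Y △ Z) and 10 ∈ (X ∪ (X △ Y)), so 10 ∈ (Y △ Z) ∪ (X ∪ (X △ Y))
10 ∉ (Y \ (X ∩ Z)) and 10 ∈ ((Y △ Z) ∪ (X ∪ (X △ Y))), so 10 ∉ (Y \ (X ∩ Z)) ∩ ((Y △ Z) ∪ (X ∪ (X △ Y)))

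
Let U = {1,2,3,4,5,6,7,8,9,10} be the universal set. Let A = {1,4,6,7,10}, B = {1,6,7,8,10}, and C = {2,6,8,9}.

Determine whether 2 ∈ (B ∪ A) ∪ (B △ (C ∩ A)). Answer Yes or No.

No

2 ∉ B and 2 ∉ A, so 2 ∉ B ∪ A
2 ∈ C and 2 ∉ A, so 2 ∉ C ∩ A
2 ∉ B and 2 ∉ (C ∩ A), so 2 ∉ B △ (C ∩ A)
2 ∉ (B ∪ A) and 2 ∉ (B △ (C ∩ A)), so 2 ∉ (B ∪ A) ∪ (B △ (C ∩ A))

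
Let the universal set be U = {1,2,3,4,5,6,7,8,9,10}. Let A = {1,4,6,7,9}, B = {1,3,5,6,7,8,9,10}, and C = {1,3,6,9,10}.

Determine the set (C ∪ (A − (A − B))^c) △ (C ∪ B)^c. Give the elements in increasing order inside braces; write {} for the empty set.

{1,3,5,6,8,9,10}

A − B = {4}
A − (A − B) = {1,6,7,9}
(A − (A − B))^c = {2,3,4,5,8,10}
C ∪ (A − (A − B))^c = {1,2,3,4,5,6,8,9,10}
C ∪ B = {1,3,5,6,7,8,9,10}
(C ∪ B)^c = {2,4}
(C ∪ (A − (A − B))^c) △ (C ∪ B)^c = {1,3,5,6,8,9,10}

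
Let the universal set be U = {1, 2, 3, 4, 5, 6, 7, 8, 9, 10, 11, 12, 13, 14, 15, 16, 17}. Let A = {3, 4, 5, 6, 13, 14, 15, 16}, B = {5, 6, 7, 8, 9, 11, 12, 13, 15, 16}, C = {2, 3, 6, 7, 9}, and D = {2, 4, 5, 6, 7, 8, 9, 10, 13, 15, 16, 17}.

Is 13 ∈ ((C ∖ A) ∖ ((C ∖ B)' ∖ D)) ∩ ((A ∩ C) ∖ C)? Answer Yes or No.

No

13 ∉ C and 13 ∈ A, so 13 ∉ C ∖ A
13 ∉ C and 13 ∈ B, so 13 ∉ C ∖ B
13 ∈ (C ∖ B)' since 13 ∉ (C ∖ B)
13 ∈ (C ∖ B)' and 13 ∈ D, so 13 ∉ (C ∖ B)' ∖ D
13 ∉ (C ∖ A) and 13 ∉ ((C ∖ B)' ∖ D), so 13 ∉ (C ∖ A) ∖ ((C ∖ B)' ∖ D)
13 ∈ A and 13 ∉ C, so 13 ∉ A ∩ C
13 ∉ (A ∩ C) and 13 ∉ C, so 13 ∉ (A ∩ C) ∖ C
13 ∉ ((C ∖ A) ∖ ((C ∖ B)' ∖ D)) and 13 ∉ ((A ∩ C) ∖ C), so 13 ∉ ((C ∖ A) ∖ ((C ∖ B)' ∖ D)) ∩ ((A ∩ C) ∖ C)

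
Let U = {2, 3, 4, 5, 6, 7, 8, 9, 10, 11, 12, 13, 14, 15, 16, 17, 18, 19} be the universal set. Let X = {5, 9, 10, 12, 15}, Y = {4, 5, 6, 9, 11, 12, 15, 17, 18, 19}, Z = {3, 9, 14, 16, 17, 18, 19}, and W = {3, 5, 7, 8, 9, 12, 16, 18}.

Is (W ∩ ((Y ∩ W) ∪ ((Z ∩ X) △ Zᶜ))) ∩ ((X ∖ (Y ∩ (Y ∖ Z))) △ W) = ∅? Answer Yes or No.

No

Y ∩ W = {5, 9, 12, 18}
Z ∩ X = {9}
Zᶜ = {2, 4, 5, 6, 7, 8, 10, 11, 12, 13, 15}
(Z ∩ X) △ Zᶜ = {2, 4, 5, 6, 7, 8, 9, 10, 11, 12, 13, 15}
(Y ∩ W) ∪ ((Z ∩ X) △ Zᶜ) = {2, 4, 5, 6, 7, 8, 9, 10, 11, 12, 13, 15, 18}
W ∩ ((Y ∩ W) ∪ ((Z ∩ X) △ Zᶜ)) = {5, 7, 8, 9, 12, 18}
Y ∖ Z = {4, 5, 6, 11, 12, 15}
Y ∩ (Y ∖ Z) = {4, 5, 6, 11, 12, 15}
X ∖ (Y ∩ (Y ∖ Z)) = {9, 10}
(X ∖ (Y ∩ (Y ∖ Z))) △ W = {3, 5, 7, 8, 10, 12, 16, 18}
5 lies in both, so they are not disjoint.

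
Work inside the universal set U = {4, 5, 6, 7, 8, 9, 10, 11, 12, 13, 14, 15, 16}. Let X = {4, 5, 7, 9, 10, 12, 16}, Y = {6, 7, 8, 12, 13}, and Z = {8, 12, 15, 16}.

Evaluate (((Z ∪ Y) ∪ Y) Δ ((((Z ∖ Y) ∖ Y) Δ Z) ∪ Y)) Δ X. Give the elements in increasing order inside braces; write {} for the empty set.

{4, 5, 7, 9, 10, 12, 15}

Z ∪ Y = {6, 7, 8, 12, 13, 15, 16}
(Z ∪ Y) ∪ Y = {6, 7, 8, 12, 13, 15, 16}
Z ∖ Y = {15, 16}
(Z ∖ Y) ∖ Y = {15, 16}
((Z ∖ Y) ∖ Y) Δ Z = {8, 12}
(((Z ∖ Y) ∖ Y) Δ Z) ∪ Y = {6, 7, 8, 12, 13}
((Z ∪ Y) ∪ Y) Δ ((((Z ∖ Y) ∖ Y) Δ Z) ∪ Y) = {15, 16}
(((Z ∪ Y) ∪ Y) Δ ((((Z ∖ Y) ∖ Y) Δ Z) ∪ Y)) Δ X = {4, 5, 7, 9, 10, 12, 15}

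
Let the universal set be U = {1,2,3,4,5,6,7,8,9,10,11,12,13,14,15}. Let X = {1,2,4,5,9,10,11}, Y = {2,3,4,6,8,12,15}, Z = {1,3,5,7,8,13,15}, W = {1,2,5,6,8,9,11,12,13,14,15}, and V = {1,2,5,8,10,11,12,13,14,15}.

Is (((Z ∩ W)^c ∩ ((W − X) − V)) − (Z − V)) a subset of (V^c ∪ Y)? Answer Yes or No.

Z ∩ W = {1,5,8,13,15}
(Z ∩ W)^c = {2,3,4,6,7,9,10,11,12,14}
W − X = {6,8,12,13,14,15}
(W − X) − V = {6}
(Z ∩ W)^c ∩ ((W − X) − V) = {6}
Z − V = {3,7}
((Z ∩ W)^c ∩ ((W − X) − V)) − (Z − V) = {6}
V^c = {3,4,6,7,9}
V^c ∪ Y = {2,3,4,6,7,8,9,12,15}
Every element of {6} is in {2,3,4,6,7,8,9,12,15}, so ((Z ∩ W)^c ∩ ((W − X) − V)) − (Z − V) ⊆ V^c ∪ Y.

Yes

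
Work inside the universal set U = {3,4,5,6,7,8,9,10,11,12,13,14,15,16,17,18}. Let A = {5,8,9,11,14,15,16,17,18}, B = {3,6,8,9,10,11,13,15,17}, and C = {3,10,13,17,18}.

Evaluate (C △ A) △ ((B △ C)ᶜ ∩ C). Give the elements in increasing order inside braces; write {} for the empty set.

{5,8,9,11,14,15,16,17}

C △ A = {3,5,8,9,10,11,13,14,15,16}
B △ C = {6,8,9,11,15,18}
(B △ C)ᶜ = {3,4,5,7,10,12,13,14,16,17}
(B △ C)ᶜ ∩ C = {3,10,13,17}
(C △ A) △ ((B △ C)ᶜ ∩ C) = {5,8,9,11,14,15,16,17}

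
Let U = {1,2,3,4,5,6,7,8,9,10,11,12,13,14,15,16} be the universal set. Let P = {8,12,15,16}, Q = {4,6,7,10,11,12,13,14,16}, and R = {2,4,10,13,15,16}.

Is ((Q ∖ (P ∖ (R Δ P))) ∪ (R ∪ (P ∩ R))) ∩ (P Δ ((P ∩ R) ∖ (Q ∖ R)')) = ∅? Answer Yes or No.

No

R Δ P = {2,4,8,10,12,13}
P ∖ (R Δ P) = {15,16}
Q ∖ (P ∖ (R Δ P)) = {4,6,7,10,11,12,13,14}
P ∩ R = {15,16}
R ∪ (P ∩ R) = {2,4,10,13,15,16}
(Q ∖ (P ∖ (R Δ P))) ∪ (R ∪ (P ∩ R)) = {2,4,6,7,10,11,12,13,14,15,16}
Q ∖ R = {6,7,11,12,14}
(Q ∖ R)' = {1,2,3,4,5,8,9,10,13,15,16}
(P ∩ R) ∖ (Q ∖ R)' = {}
P Δ ((P ∩ R) ∖ (Q ∖ R)') = {8,12,15,16}
12 lies in both, so they are not disjoint.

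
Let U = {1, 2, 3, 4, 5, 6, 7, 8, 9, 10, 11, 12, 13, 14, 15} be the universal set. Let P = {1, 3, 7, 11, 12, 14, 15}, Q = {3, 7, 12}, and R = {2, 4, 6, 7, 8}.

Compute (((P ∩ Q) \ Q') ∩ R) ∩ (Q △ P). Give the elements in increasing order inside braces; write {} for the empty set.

P ∩ Q = {3, 7, 12}
Q' = {1, 2, 4, 5, 6, 8, 9, 10, 11, 13, 14, 15}
(P ∩ Q) \ Q' = {3, 7, 12}
((P ∩ Q) \ Q') ∩ R = {7}
Q △ P = {1, 11, 14, 15}
(((P ∩ Q) \ Q') ∩ R) ∩ (Q △ P) = {}

{}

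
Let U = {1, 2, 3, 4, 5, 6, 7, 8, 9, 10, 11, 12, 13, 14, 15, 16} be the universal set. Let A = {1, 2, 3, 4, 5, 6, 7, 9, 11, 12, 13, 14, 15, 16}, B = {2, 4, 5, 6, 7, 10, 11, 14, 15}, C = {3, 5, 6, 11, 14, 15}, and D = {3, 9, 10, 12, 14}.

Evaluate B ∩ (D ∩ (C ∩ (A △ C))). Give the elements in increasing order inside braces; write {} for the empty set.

A △ C = {1, 2, 4, 7, 9, 12, 13, 16}
C ∩ (A △ C) = {}
D ∩ (C ∩ (A △ C)) = {}
B ∩ (D ∩ (C ∩ (A △ C))) = {}

{}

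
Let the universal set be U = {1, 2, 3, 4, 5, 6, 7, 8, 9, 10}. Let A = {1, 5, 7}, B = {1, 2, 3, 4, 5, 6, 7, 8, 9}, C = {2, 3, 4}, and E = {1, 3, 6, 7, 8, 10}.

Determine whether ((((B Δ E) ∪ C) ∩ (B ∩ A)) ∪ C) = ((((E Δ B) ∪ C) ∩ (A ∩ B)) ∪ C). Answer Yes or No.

Yes

B Δ E = {2, 4, 5, 9, 10}
(B Δ E) ∪ C = {2, 3, 4, 5, 9, 10}
B ∩ A = {1, 5, 7}
((B Δ E) ∪ C) ∩ (B ∩ A) = {5}
(((B Δ E) ∪ C) ∩ (B ∩ A)) ∪ C = {2, 3, 4, 5}
E Δ B = {2, 4, 5, 9, 10}
(E Δ B) ∪ C = {2, 3, 4, 5, 9, 10}
A ∩ B = {1, 5, 7}
((E Δ B) ∪ C) ∩ (A ∩ B) = {5}
(((E Δ B) ∪ C) ∩ (A ∩ B)) ∪ C = {2, 3, 4, 5}
Both equal {2, 3, 4, 5}, so (((B Δ E) ∪ C) ∩ (B ∩ A)) ∪ C = (((E Δ B) ∪ C) ∩ (A ∩ B)) ∪ C.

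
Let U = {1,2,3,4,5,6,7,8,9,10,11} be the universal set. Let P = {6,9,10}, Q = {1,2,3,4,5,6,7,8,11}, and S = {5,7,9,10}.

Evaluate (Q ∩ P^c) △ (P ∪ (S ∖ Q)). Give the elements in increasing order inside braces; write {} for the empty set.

P^c = {1,2,3,4,5,7,8,11}
Q ∩ P^c = {1,2,3,4,5,7,8,11}
S ∖ Q = {9,10}
P ∪ (S ∖ Q) = {6,9,10}
(Q ∩ P^c) △ (P ∪ (S ∖ Q)) = {1,2,3,4,5,6,7,8,9,10,11}

{1,2,3,4,5,6,7,8,9,10,11}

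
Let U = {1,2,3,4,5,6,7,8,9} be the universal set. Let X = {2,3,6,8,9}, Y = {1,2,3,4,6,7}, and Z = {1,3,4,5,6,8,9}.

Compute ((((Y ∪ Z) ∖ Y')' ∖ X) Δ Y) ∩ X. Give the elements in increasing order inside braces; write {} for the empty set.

{2,3,6}

Y ∪ Z = {1,2,3,4,5,6,7,8,9}
Y' = {5,8,9}
(Y ∪ Z) ∖ Y' = {1,2,3,4,6,7}
((Y ∪ Z) ∖ Y')' = {5,8,9}
((Y ∪ Z) ∖ Y')' ∖ X = {5}
(((Y ∪ Z) ∖ Y')' ∖ X) Δ Y = {1,2,3,4,5,6,7}
((((Y ∪ Z) ∖ Y')' ∖ X) Δ Y) ∩ X = {2,3,6}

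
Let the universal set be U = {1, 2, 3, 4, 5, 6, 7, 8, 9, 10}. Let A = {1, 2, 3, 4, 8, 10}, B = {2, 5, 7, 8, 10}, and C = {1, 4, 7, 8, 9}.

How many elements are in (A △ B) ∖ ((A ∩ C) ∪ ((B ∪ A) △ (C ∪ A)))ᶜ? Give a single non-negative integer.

3

A △ B = {1, 3, 4, 5, 7}
A ∩ C = {1, 4, 8}
B ∪ A = {1, 2, 3, 4, 5, 7, 8, 10}
C ∪ A = {1, 2, 3, 4, 7, 8, 9, 10}
(B ∪ A) △ (C ∪ A) = {5, 9}
(A ∩ C) ∪ ((B ∪ A) △ (C ∪ A)) = {1, 4, 5, 8, 9}
((A ∩ C) ∪ ((B ∪ A) △ (C ∪ A)))ᶜ = {2, 3, 6, 7, 10}
(A △ B) ∖ ((A ∩ C) ∪ ((B ∪ A) △ (C ∪ A)))ᶜ = {1, 4, 5}
|(A △ B) ∖ ((A ∩ C) ∪ ((B ∪ A) △ (C ∪ A)))ᶜ| = 3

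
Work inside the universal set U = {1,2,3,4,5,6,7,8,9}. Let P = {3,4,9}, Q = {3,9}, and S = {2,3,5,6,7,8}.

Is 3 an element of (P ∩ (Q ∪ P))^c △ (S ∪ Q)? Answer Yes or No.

Yes

3 ∈ Q and 3 ∈ P, so 3 ∈ Q ∪ P
3 ∈ P and 3 ∈ (Q ∪ P), so 3 ∈ P ∩ (Q ∪ P)
3 ∉ (P ∩ (Q ∪ P))^c since 3 ∈ (P ∩ (Q ∪ P))
3 ∈ S and 3 ∈ Q, so 3 ∈ S ∪ Q
3 ∉ (P ∩ (Q ∪ P))^c and 3 ∈ (S ∪ Q), so 3 ∈ (P ∩ (Q ∪ P))^c △ (S ∪ Q)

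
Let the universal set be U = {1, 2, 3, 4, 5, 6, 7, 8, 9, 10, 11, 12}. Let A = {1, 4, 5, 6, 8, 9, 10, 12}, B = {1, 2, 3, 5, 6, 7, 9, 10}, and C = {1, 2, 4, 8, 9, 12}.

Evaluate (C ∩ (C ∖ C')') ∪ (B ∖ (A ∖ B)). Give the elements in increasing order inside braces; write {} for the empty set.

C' = {3, 5, 6, 7, 10, 11}
C ∖ C' = {1, 2, 4, 8, 9, 12}
(C ∖ C')' = {3, 5, 6, 7, 10, 11}
C ∩ (C ∖ C')' = {}
A ∖ B = {4, 8, 12}
B ∖ (A ∖ B) = {1, 2, 3, 5, 6, 7, 9, 10}
(C ∩ (C ∖ C')') ∪ (B ∖ (A ∖ B)) = {1, 2, 3, 5, 6, 7, 9, 10}

{1, 2, 3, 5, 6, 7, 9, 10}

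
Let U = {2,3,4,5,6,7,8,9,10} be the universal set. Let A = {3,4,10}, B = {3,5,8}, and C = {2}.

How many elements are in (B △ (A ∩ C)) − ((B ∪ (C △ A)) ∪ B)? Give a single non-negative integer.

0

A ∩ C = {}
B △ (A ∩ C) = {3,5,8}
C △ A = {2,3,4,10}
B ∪ (C △ A) = {2,3,4,5,8,10}
(B ∪ (C △ A)) ∪ B = {2,3,4,5,8,10}
(B △ (A ∩ C)) − ((B ∪ (C △ A)) ∪ B) = {}
|(B △ (A ∩ C)) − ((B ∪ (C △ A)) ∪ B)| = 0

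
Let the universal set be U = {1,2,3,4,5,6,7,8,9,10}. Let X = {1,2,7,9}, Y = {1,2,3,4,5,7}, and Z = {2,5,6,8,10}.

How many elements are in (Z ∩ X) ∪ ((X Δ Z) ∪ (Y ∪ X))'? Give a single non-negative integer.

1

Z ∩ X = {2}
X Δ Z = {1,5,6,7,8,9,10}
Y ∪ X = {1,2,3,4,5,7,9}
(X Δ Z) ∪ (Y ∪ X) = {1,2,3,4,5,6,7,8,9,10}
((X Δ Z) ∪ (Y ∪ X))' = {}
(Z ∩ X) ∪ ((X Δ Z) ∪ (Y ∪ X))' = {2}
|(Z ∩ X) ∪ ((X Δ Z) ∪ (Y ∪ X))'| = 1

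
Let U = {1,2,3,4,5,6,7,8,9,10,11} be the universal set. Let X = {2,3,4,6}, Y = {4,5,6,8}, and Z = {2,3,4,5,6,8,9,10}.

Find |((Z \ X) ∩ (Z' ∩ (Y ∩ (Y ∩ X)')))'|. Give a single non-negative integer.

11

Z \ X = {5,8,9,10}
Z' = {1,7,11}
Y ∩ X = {4,6}
(Y ∩ X)' = {1,2,3,5,7,8,9,10,11}
Y ∩ (Y ∩ X)' = {5,8}
Z' ∩ (Y ∩ (Y ∩ X)') = {}
(Z \ X) ∩ (Z' ∩ (Y ∩ (Y ∩ X)')) = {}
((Z \ X) ∩ (Z' ∩ (Y ∩ (Y ∩ X)')))' = {1,2,3,4,5,6,7,8,9,10,11}
|((Z \ X) ∩ (Z' ∩ (Y ∩ (Y ∩ X)')))'| = 11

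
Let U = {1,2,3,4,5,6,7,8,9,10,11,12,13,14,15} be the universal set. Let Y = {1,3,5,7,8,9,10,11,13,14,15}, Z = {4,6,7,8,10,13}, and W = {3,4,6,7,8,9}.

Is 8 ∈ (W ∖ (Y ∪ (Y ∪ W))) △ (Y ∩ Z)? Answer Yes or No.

8 ∈ Y and 8 ∈ W, so 8 ∈ Y ∪ W
8 ∈ Y and 8 ∈ (Y ∪ W), so 8 ∈ Y ∪ (Y ∪ W)
8 ∈ W and 8 ∈ (Y ∪ (Y ∪ W)), so 8 ∉ W ∖ (Y ∪ (Y ∪ W))
8 ∈ Y and 8 ∈ Z, so 8 ∈ Y ∩ Z
8 ∉ (W ∖ (Y ∪ (Y ∪ W))) and 8 ∈ (Y ∩ Z), so 8 ∈ (W ∖ (Y ∪ (Y ∪ W))) △ (Y ∩ Z)

Yes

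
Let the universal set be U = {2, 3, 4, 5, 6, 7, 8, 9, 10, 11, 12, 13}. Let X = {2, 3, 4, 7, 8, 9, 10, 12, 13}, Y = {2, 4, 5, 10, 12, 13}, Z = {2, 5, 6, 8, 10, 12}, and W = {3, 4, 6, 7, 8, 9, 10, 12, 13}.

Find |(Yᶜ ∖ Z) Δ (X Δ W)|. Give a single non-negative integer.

Yᶜ = {3, 6, 7, 8, 9, 11}
Yᶜ ∖ Z = {3, 7, 9, 11}
X Δ W = {2, 6}
(Yᶜ ∖ Z) Δ (X Δ W) = {2, 3, 6, 7, 9, 11}
|(Yᶜ ∖ Z) Δ (X Δ W)| = 6

6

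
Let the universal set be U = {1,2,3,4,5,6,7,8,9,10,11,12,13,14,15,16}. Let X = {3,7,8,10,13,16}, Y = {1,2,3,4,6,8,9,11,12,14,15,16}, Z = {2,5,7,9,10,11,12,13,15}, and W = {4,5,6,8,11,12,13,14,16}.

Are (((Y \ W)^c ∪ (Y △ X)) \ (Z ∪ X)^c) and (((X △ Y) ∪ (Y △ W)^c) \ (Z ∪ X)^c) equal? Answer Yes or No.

Y \ W = {1,2,3,9,15}
(Y \ W)^c = {4,5,6,7,8,10,11,12,13,14,16}
Y △ X = {1,2,4,6,7,9,10,11,12,13,14,15}
(Y \ W)^c ∪ (Y △ X) = {1,2,4,5,6,7,8,9,10,11,12,13,14,15,16}
Z ∪ X = {2,3,5,7,8,9,10,11,12,13,15,16}
(Z ∪ X)^c = {1,4,6,14}
((Y \ W)^c ∪ (Y △ X)) \ (Z ∪ X)^c = {2,5,7,8,9,10,11,12,13,15,16}
X △ Y = {1,2,4,6,7,9,10,11,12,13,14,15}
Y △ W = {1,2,3,5,9,13,15}
(Y △ W)^c = {4,6,7,8,10,11,12,14,16}
(X △ Y) ∪ (Y △ W)^c = {1,2,4,6,7,8,9,10,11,12,13,14,15,16}
((X △ Y) ∪ (Y △ W)^c) \ (Z ∪ X)^c = {2,7,8,9,10,11,12,13,15,16}
5 ∈ ((Y \ W)^c ∪ (Y △ X)) \ (Z ∪ X)^c but 5 ∉ ((X △ Y) ∪ (Y △ W)^c) \ (Z ∪ X)^c, so they differ.

No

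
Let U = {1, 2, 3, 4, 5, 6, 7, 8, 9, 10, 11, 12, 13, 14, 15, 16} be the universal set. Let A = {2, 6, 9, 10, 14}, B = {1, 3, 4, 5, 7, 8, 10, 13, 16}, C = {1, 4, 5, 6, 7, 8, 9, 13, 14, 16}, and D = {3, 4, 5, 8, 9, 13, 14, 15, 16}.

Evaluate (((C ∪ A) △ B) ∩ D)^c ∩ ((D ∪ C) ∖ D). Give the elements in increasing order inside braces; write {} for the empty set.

{1, 6, 7}

C ∪ A = {1, 2, 4, 5, 6, 7, 8, 9, 10, 13, 14, 16}
(C ∪ A) △ B = {2, 3, 6, 9, 14}
((C ∪ A) △ B) ∩ D = {3, 9, 14}
(((C ∪ A) △ B) ∩ D)^c = {1, 2, 4, 5, 6, 7, 8, 10, 11, 12, 13, 15, 16}
D ∪ C = {1, 3, 4, 5, 6, 7, 8, 9, 13, 14, 15, 16}
(D ∪ C) ∖ D = {1, 6, 7}
(((C ∪ A) △ B) ∩ D)^c ∩ ((D ∪ C) ∖ D) = {1, 6, 7}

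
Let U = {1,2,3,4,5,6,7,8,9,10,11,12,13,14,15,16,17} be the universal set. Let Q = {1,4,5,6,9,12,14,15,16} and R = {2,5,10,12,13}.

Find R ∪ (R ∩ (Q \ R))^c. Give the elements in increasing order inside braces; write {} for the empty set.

{1,2,3,4,5,6,7,8,9,10,11,12,13,14,15,16,17}

Q \ R = {1,4,6,9,14,15,16}
R ∩ (Q \ R) = {}
(R ∩ (Q \ R))^c = {1,2,3,4,5,6,7,8,9,10,11,12,13,14,15,16,17}
R ∪ (R ∩ (Q \ R))^c = {1,2,3,4,5,6,7,8,9,10,11,12,13,14,15,16,17}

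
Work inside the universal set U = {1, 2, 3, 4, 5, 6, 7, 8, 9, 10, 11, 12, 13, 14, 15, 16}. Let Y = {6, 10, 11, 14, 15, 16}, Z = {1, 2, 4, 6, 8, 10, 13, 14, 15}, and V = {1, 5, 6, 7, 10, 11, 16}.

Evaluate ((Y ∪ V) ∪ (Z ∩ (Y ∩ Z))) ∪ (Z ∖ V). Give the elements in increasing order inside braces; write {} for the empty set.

{1, 2, 4, 5, 6, 7, 8, 10, 11, 13, 14, 15, 16}

Y ∪ V = {1, 5, 6, 7, 10, 11, 14, 15, 16}
Y ∩ Z = {6, 10, 14, 15}
Z ∩ (Y ∩ Z) = {6, 10, 14, 15}
(Y ∪ V) ∪ (Z ∩ (Y ∩ Z)) = {1, 5, 6, 7, 10, 11, 14, 15, 16}
Z ∖ V = {2, 4, 8, 13, 14, 15}
((Y ∪ V) ∪ (Z ∩ (Y ∩ Z))) ∪ (Z ∖ V) = {1, 2, 4, 5, 6, 7, 8, 10, 11, 13, 14, 15, 16}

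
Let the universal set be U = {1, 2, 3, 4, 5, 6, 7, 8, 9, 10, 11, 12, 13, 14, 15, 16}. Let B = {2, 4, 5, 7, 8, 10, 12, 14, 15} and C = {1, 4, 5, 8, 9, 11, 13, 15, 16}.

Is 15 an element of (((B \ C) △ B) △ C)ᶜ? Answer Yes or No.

Yes

15 ∈ B and 15 ∈ C, so 15 ∉ B \ C
15 ∉ (B \ C) and 15 ∈ B, so 15 ∈ (B \ C) △ B
15 ∈ ((B \ C) △ B) and 15 ∈ C, so 15 ∉ ((B \ C) △ B) △ C
15 ∈ (((B \ C) △ B) △ C)ᶜ since 15 ∉ (((B \ C) △ B) △ C)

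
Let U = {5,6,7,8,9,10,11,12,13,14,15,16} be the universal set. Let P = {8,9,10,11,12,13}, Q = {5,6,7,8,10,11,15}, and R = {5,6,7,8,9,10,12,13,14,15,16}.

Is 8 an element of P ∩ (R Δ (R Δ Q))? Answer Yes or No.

Yes

8 ∈ R and 8 ∈ Q, so 8 ∉ R Δ Q
8 ∈ R and 8 ∉ (R Δ Q), so 8 ∈ R Δ (R Δ Q)
8 ∈ P and 8 ∈ (R Δ (R Δ Q)), so 8 ∈ P ∩ (R Δ (R Δ Q))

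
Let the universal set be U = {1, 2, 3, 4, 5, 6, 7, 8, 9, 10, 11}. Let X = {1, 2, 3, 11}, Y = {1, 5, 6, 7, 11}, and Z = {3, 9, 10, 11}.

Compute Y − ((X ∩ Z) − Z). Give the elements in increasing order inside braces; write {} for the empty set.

{1, 5, 6, 7, 11}

X ∩ Z = {3, 11}
(X ∩ Z) − Z = {}
Y − ((X ∩ Z) − Z) = {1, 5, 6, 7, 11}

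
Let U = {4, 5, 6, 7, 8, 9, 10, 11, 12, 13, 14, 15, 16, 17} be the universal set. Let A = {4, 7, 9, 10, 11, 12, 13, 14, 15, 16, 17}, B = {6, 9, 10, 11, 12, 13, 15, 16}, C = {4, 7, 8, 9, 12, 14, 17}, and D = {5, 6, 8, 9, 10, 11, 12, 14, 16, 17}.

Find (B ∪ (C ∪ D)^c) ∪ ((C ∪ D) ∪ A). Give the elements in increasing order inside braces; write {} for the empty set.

C ∪ D = {4, 5, 6, 7, 8, 9, 10, 11, 12, 14, 16, 17}
(C ∪ D)^c = {13, 15}
B ∪ (C ∪ D)^c = {6, 9, 10, 11, 12, 13, 15, 16}
(C ∪ D) ∪ A = {4, 5, 6, 7, 8, 9, 10, 11, 12, 13, 14, 15, 16, 17}
(B ∪ (C ∪ D)^c) ∪ ((C ∪ D) ∪ A) = {4, 5, 6, 7, 8, 9, 10, 11, 12, 13, 14, 15, 16, 17}

{4, 5, 6, 7, 8, 9, 10, 11, 12, 13, 14, 15, 16, 17}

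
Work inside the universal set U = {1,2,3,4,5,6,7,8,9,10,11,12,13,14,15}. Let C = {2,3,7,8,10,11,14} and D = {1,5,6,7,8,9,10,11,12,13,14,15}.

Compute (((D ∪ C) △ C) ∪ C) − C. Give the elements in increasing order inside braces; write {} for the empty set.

D ∪ C = {1,2,3,5,6,7,8,9,10,11,12,13,14,15}
(D ∪ C) △ C = {1,5,6,9,12,13,15}
((D ∪ C) △ C) ∪ C = {1,2,3,5,6,7,8,9,10,11,12,13,14,15}
(((D ∪ C) △ C) ∪ C) − C = {1,5,6,9,12,13,15}

{1,5,6,9,12,13,15}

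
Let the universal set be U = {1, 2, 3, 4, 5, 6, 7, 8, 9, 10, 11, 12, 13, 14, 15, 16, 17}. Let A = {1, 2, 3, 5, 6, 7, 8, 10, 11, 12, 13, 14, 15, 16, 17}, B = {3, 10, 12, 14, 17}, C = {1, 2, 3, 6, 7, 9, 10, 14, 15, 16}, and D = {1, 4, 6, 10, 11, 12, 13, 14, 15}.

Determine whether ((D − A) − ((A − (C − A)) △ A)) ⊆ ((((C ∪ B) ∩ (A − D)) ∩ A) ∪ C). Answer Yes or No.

D − A = {4}
C − A = {9}
A − (C − A) = {1, 2, 3, 5, 6, 7, 8, 10, 11, 12, 13, 14, 15, 16, 17}
(A − (C − A)) △ A = {}
(D − A) − ((A − (C − A)) △ A) = {4}
C ∪ B = {1, 2, 3, 6, 7, 9, 10, 12, 14, 15, 16, 17}
A − D = {2, 3, 5, 7, 8, 16, 17}
(C ∪ B) ∩ (A − D) = {2, 3, 7, 16, 17}
((C ∪ B) ∩ (A − D)) ∩ A = {2, 3, 7, 16, 17}
(((C ∪ B) ∩ (A − D)) ∩ A) ∪ C = {1, 2, 3, 6, 7, 9, 10, 14, 15, 16, 17}
4 ∈ (D − A) − ((A − (C − A)) △ A) but 4 ∉ (((C ∪ B) ∩ (A − D)) ∩ A) ∪ C, so the inclusion fails.

No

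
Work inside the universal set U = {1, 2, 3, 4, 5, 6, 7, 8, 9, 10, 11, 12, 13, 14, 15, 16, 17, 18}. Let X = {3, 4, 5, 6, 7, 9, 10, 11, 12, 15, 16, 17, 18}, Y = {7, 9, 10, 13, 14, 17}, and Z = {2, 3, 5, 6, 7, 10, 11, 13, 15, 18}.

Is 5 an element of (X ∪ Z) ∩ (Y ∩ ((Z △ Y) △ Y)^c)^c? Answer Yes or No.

5 ∈ X and 5 ∈ Z, so 5 ∈ X ∪ Z
5 ∈ Z and 5 ∉ Y, so 5 ∈ Z △ Y
5 ∈ (Z △ Y) and 5 ∉ Y, so 5 ∈ (Z △ Y) △ Y
5 ∉ ((Z △ Y) △ Y)^c since 5 ∈ ((Z △ Y) △ Y)
5 ∉ Y and 5 ∉ ((Z △ Y) △ Y)^c, so 5 ∉ Y ∩ ((Z △ Y) △ Y)^c
5 ∈ (Y ∩ ((Z △ Y) △ Y)^c)^c since 5 ∉ (Y ∩ ((Z △ Y) △ Y)^c)
5 ∈ (X ∪ Z) and 5 ∈ (Y ∩ ((Z △ Y) △ Y)^c)^c, so 5 ∈ (X ∪ Z) ∩ (Y ∩ ((Z △ Y) △ Y)^c)^c

Yes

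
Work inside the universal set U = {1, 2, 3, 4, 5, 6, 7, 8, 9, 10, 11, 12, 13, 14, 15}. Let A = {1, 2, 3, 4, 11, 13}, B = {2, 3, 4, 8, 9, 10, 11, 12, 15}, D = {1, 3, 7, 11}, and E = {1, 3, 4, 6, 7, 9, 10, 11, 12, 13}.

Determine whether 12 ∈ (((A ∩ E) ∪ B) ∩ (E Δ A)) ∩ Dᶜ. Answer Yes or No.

12 ∉ A and 12 ∈ E, so 12 ∉ A ∩ E
12 ∉ (A ∩ E) and 12 ∈ B, so 12 ∈ (A ∩ E) ∪ B
12 ∈ E and 12 ∉ A, so 12 ∈ E Δ A
12 ∈ ((A ∩ E) ∪ B) and 12 ∈ (E Δ A), so 12 ∈ ((A ∩ E) ∪ B) ∩ (E Δ A)
12 ∉ D, so 12 ∈ Dᶜ
12 ∈ (((A ∩ E) ∪ B) ∩ (E Δ A)) and 12 ∈ Dᶜ, so 12 ∈ (((A ∩ E) ∪ B) ∩ (E Δ A)) ∩ Dᶜ

Yes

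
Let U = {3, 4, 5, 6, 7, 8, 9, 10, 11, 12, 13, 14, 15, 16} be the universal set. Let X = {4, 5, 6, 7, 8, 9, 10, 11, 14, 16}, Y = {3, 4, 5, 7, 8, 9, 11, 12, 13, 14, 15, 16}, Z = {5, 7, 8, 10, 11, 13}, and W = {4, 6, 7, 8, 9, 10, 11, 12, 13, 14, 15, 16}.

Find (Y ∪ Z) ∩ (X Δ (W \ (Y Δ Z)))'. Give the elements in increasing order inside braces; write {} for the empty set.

{3, 7, 8, 11, 12, 15}

Y ∪ Z = {3, 4, 5, 7, 8, 9, 10, 11, 12, 13, 14, 15, 16}
Y Δ Z = {3, 4, 9, 10, 12, 14, 15, 16}
W \ (Y Δ Z) = {6, 7, 8, 11, 13}
X Δ (W \ (Y Δ Z)) = {4, 5, 9, 10, 13, 14, 16}
(X Δ (W \ (Y Δ Z)))' = {3, 6, 7, 8, 11, 12, 15}
(Y ∪ Z) ∩ (X Δ (W \ (Y Δ Z)))' = {3, 7, 8, 11, 12, 15}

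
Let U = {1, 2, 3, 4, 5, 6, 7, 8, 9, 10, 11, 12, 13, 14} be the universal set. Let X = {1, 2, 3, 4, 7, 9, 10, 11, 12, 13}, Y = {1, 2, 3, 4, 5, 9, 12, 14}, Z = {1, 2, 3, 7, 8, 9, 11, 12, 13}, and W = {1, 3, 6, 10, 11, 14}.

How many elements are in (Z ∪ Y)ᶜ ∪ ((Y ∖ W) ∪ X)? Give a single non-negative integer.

Z ∪ Y = {1, 2, 3, 4, 5, 7, 8, 9, 11, 12, 13, 14}
(Z ∪ Y)ᶜ = {6, 10}
Y ∖ W = {2, 4, 5, 9, 12}
(Y ∖ W) ∪ X = {1, 2, 3, 4, 5, 7, 9, 10, 11, 12, 13}
(Z ∪ Y)ᶜ ∪ ((Y ∖ W) ∪ X) = {1, 2, 3, 4, 5, 6, 7, 9, 10, 11, 12, 13}
|(Z ∪ Y)ᶜ ∪ ((Y ∖ W) ∪ X)| = 12

12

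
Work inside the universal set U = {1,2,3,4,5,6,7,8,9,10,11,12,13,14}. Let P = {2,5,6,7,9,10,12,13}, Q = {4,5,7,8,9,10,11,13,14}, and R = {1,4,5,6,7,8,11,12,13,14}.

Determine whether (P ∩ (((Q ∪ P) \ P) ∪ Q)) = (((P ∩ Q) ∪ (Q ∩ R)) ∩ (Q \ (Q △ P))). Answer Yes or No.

Q ∪ P = {2,4,5,6,7,8,9,10,11,12,13,14}
(Q ∪ P) \ P = {4,8,11,14}
((Q ∪ P) \ P) ∪ Q = {4,5,7,8,9,10,11,13,14}
P ∩ (((Q ∪ P) \ P) ∪ Q) = {5,7,9,10,13}
P ∩ Q = {5,7,9,10,13}
Q ∩ R = {4,5,7,8,11,13,14}
(P ∩ Q) ∪ (Q ∩ R) = {4,5,7,8,9,10,11,13,14}
Q △ P = {2,4,6,8,11,12,14}
Q \ (Q △ P) = {5,7,9,10,13}
((P ∩ Q) ∪ (Q ∩ R)) ∩ (Q \ (Q △ P)) = {5,7,9,10,13}
Both equal {5,7,9,10,13}, so P ∩ (((Q ∪ P) \ P) ∪ Q) = ((P ∩ Q) ∪ (Q ∩ R)) ∩ (Q \ (Q △ P)).

Yes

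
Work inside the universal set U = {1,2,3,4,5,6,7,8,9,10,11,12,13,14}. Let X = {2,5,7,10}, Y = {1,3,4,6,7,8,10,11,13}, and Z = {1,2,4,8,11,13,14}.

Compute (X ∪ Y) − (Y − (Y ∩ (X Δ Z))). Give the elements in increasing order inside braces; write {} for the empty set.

{1,2,4,5,7,8,10,11,13}

X ∪ Y = {1,2,3,4,5,6,7,8,10,11,13}
X Δ Z = {1,4,5,7,8,10,11,13,14}
Y ∩ (X Δ Z) = {1,4,7,8,10,11,13}
Y − (Y ∩ (X Δ Z)) = {3,6}
(X ∪ Y) − (Y − (Y ∩ (X Δ Z))) = {1,2,4,5,7,8,10,11,13}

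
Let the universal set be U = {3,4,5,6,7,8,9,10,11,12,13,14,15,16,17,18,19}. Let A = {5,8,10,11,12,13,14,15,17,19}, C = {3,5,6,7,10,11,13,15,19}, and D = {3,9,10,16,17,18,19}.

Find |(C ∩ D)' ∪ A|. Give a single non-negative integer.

C ∩ D = {3,10,19}
(C ∩ D)' = {4,5,6,7,8,9,11,12,13,14,15,16,17,18}
(C ∩ D)' ∪ A = {4,5,6,7,8,9,10,11,12,13,14,15,16,17,18,19}
|(C ∩ D)' ∪ A| = 16

16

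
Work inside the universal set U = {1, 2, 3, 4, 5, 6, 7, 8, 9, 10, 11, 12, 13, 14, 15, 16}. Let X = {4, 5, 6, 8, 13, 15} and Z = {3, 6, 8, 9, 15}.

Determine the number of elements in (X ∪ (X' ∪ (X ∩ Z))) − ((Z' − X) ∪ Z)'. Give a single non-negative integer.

13

X' = {1, 2, 3, 7, 9, 10, 11, 12, 14, 16}
X ∩ Z = {6, 8, 15}
X' ∪ (X ∩ Z) = {1, 2, 3, 6, 7, 8, 9, 10, 11, 12, 14, 15, 16}
X ∪ (X' ∪ (X ∩ Z)) = {1, 2, 3, 4, 5, 6, 7, 8, 9, 10, 11, 12, 13, 14, 15, 16}
Z' = {1, 2, 4, 5, 7, 10, 11, 12, 13, 14, 16}
Z' − X = {1, 2, 7, 10, 11, 12, 14, 16}
(Z' − X) ∪ Z = {1, 2, 3, 6, 7, 8, 9, 10, 11, 12, 14, 15, 16}
((Z' − X) ∪ Z)' = {4, 5, 13}
(X ∪ (X' ∪ (X ∩ Z))) − ((Z' − X) ∪ Z)' = {1, 2, 3, 6, 7, 8, 9, 10, 11, 12, 14, 15, 16}
|(X ∪ (X' ∪ (X ∩ Z))) − ((Z' − X) ∪ Z)'| = 13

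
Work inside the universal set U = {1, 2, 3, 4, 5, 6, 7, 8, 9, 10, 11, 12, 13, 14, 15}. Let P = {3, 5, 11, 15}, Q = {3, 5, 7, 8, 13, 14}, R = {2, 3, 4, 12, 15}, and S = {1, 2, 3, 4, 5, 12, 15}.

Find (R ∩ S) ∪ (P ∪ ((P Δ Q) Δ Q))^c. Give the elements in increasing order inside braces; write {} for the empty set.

{1, 2, 3, 4, 6, 7, 8, 9, 10, 12, 13, 14, 15}

R ∩ S = {2, 3, 4, 12, 15}
P Δ Q = {7, 8, 11, 13, 14, 15}
(P Δ Q) Δ Q = {3, 5, 11, 15}
P ∪ ((P Δ Q) Δ Q) = {3, 5, 11, 15}
(P ∪ ((P Δ Q) Δ Q))^c = {1, 2, 4, 6, 7, 8, 9, 10, 12, 13, 14}
(R ∩ S) ∪ (P ∪ ((P Δ Q) Δ Q))^c = {1, 2, 3, 4, 6, 7, 8, 9, 10, 12, 13, 14, 15}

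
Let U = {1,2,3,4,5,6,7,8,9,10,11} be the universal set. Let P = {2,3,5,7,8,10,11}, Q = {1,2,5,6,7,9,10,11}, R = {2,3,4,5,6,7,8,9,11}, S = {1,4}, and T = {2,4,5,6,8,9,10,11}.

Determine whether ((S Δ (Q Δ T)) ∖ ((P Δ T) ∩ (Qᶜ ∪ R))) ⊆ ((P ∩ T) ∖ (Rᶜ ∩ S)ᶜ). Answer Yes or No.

Q Δ T = {1,4,7,8}
S Δ (Q Δ T) = {7,8}
P Δ T = {3,4,6,7,9}
Qᶜ = {3,4,8}
Qᶜ ∪ R = {2,3,4,5,6,7,8,9,11}
(P Δ T) ∩ (Qᶜ ∪ R) = {3,4,6,7,9}
(S Δ (Q Δ T)) ∖ ((P Δ T) ∩ (Qᶜ ∪ R)) = {8}
P ∩ T = {2,5,8,10,11}
Rᶜ = {1,10}
Rᶜ ∩ S = {1}
(Rᶜ ∩ S)ᶜ = {2,3,4,5,6,7,8,9,10,11}
(P ∩ T) ∖ (Rᶜ ∩ S)ᶜ = {}
8 ∈ (S Δ (Q Δ T)) ∖ ((P Δ T) ∩ (Qᶜ ∪ R)) but 8 ∉ (P ∩ T) ∖ (Rᶜ ∩ S)ᶜ, so the inclusion fails.

No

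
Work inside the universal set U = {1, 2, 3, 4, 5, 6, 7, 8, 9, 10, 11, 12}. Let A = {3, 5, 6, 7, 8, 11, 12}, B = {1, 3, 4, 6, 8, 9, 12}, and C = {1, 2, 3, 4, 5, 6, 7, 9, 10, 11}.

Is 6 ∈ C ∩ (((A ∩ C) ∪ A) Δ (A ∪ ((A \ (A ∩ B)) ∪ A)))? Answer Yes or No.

No

6 ∈ A and 6 ∈ C, so 6 ∈ A ∩ C
6 ∈ (A ∩ C) and 6 ∈ A, so 6 ∈ (A ∩ C) ∪ A
6 ∈ A and 6 ∈ B, so 6 ∈ A ∩ B
6 ∈ A and 6 ∈ (A ∩ B), so 6 ∉ A \ (A ∩ B)
6 ∉ (A \ (A ∩ B)) and 6 ∈ A, so 6 ∈ (A \ (A ∩ B)) ∪ A
6 ∈ A and 6 ∈ ((A \ (A ∩ B)) ∪ A), so 6 ∈ A ∪ ((A \ (A ∩ B)) ∪ A)
6 ∈ ((A ∩ C) ∪ A) and 6 ∈ (A ∪ ((A \ (A ∩ B)) ∪ A)), so 6 ∉ ((A ∩ C) ∪ A) Δ (A ∪ ((A \ (A ∩ B)) ∪ A))
6 ∈ C and 6 ∉ (((A ∩ C) ∪ A) Δ (A ∪ ((A \ (A ∩ B)) ∪ A))), so 6 ∉ C ∩ (((A ∩ C) ∪ A) Δ (A ∪ ((A \ (A ∩ B)) ∪ A)))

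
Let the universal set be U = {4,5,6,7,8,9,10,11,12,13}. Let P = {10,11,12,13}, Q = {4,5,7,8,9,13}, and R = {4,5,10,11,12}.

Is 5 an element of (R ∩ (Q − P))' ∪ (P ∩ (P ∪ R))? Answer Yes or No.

5 ∈ Q and 5 ∉ P, so 5 ∈ Q − P
5 ∈ R and 5 ∈ (Q − P), so 5 ∈ R ∩ (Q − P)
5 ∉ (R ∩ (Q − P))' since 5 ∈ (R ∩ (Q − P))
5 ∉ P and 5 ∈ R, so 5 ∈ P ∪ R
5 ∉ P and 5 ∈ (P ∪ R), so 5 ∉ P ∩ (P ∪ R)
5 ∉ (R ∩ (Q − P))' and 5 ∉ (P ∩ (P ∪ R)), so 5 ∉ (R ∩ (Q − P))' ∪ (P ∩ (P ∪ R))

No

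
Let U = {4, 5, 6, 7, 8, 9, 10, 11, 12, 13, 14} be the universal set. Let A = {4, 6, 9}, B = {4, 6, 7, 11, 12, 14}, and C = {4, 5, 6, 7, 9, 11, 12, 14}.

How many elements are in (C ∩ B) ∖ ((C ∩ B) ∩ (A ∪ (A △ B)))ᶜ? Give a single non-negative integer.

6

C ∩ B = {4, 6, 7, 11, 12, 14}
A △ B = {7, 9, 11, 12, 14}
A ∪ (A △ B) = {4, 6, 7, 9, 11, 12, 14}
(C ∩ B) ∩ (A ∪ (A △ B)) = {4, 6, 7, 11, 12, 14}
((C ∩ B) ∩ (A ∪ (A △ B)))ᶜ = {5, 8, 9, 10, 13}
(C ∩ B) ∖ ((C ∩ B) ∩ (A ∪ (A △ B)))ᶜ = {4, 6, 7, 11, 12, 14}
|(C ∩ B) ∖ ((C ∩ B) ∩ (A ∪ (A △ B)))ᶜ| = 6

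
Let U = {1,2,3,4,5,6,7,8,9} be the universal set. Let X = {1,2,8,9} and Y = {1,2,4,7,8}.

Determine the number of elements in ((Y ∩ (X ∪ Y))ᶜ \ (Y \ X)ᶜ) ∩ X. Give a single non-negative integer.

X ∪ Y = {1,2,4,7,8,9}
Y ∩ (X ∪ Y) = {1,2,4,7,8}
(Y ∩ (X ∪ Y))ᶜ = {3,5,6,9}
Y \ X = {4,7}
(Y \ X)ᶜ = {1,2,3,5,6,8,9}
(Y ∩ (X ∪ Y))ᶜ \ (Y \ X)ᶜ = {}
((Y ∩ (X ∪ Y))ᶜ \ (Y \ X)ᶜ) ∩ X = {}
|((Y ∩ (X ∪ Y))ᶜ \ (Y \ X)ᶜ) ∩ X| = 0

0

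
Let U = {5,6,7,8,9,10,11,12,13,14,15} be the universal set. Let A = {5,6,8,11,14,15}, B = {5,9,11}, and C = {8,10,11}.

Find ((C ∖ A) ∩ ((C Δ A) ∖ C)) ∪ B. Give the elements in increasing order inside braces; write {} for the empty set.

{5,9,11}

C ∖ A = {10}
C Δ A = {5,6,10,14,15}
(C Δ A) ∖ C = {5,6,14,15}
(C ∖ A) ∩ ((C Δ A) ∖ C) = {}
((C ∖ A) ∩ ((C Δ A) ∖ C)) ∪ B = {5,9,11}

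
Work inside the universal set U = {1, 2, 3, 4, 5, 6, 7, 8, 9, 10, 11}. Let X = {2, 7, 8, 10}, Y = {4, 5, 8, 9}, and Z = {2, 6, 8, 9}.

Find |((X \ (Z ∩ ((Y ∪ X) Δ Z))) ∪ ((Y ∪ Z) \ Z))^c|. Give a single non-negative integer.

Y ∪ X = {2, 4, 5, 7, 8, 9, 10}
(Y ∪ X) Δ Z = {4, 5, 6, 7, 10}
Z ∩ ((Y ∪ X) Δ Z) = {6}
X \ (Z ∩ ((Y ∪ X) Δ Z)) = {2, 7, 8, 10}
Y ∪ Z = {2, 4, 5, 6, 8, 9}
(Y ∪ Z) \ Z = {4, 5}
(X \ (Z ∩ ((Y ∪ X) Δ Z))) ∪ ((Y ∪ Z) \ Z) = {2, 4, 5, 7, 8, 10}
((X \ (Z ∩ ((Y ∪ X) Δ Z))) ∪ ((Y ∪ Z) \ Z))^c = {1, 3, 6, 9, 11}
|((X \ (Z ∩ ((Y ∪ X) Δ Z))) ∪ ((Y ∪ Z) \ Z))^c| = 5

5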